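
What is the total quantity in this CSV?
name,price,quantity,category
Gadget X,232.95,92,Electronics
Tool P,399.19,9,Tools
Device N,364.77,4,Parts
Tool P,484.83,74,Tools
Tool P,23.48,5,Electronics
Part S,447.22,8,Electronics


Computing total quantity:
Values: [92, 9, 4, 74, 5, 8]
Sum = 192

192


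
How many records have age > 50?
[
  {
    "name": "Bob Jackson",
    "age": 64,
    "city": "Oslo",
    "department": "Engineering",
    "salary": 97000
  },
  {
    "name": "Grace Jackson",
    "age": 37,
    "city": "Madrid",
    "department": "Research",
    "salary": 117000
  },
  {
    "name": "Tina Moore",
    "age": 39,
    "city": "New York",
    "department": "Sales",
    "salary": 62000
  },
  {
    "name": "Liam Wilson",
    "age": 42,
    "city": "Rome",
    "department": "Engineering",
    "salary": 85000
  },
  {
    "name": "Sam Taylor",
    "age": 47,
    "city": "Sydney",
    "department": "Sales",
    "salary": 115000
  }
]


Data: 5 records
Condition: age > 50

Checking each record:
  Bob Jackson: 64 MATCH
  Grace Jackson: 37
  Tina Moore: 39
  Liam Wilson: 42
  Sam Taylor: 47

Count: 1

1


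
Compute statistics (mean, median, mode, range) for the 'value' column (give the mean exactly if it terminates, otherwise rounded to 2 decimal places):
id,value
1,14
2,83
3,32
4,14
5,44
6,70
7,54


Data: [14, 83, 32, 14, 44, 70, 54]
Count: 7
Sum: 311
Mean: 311/7 ≈ 44.43 (rounded to 2 decimal places)
Sorted: [14, 14, 32, 44, 54, 70, 83]
Median: 44.0
Mode: 14 (2 times)
Range: 83 - 14 = 69
Min: 14, Max: 83

mean≈44.43, median=44.0, mode=14, range=69


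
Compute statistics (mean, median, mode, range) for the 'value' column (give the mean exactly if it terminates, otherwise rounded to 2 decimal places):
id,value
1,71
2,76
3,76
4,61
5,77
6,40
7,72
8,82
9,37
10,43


Data: [71, 76, 76, 61, 77, 40, 72, 82, 37, 43]
Count: 10
Sum: 635
Mean: 635/10 = 63.5
Sorted: [37, 40, 43, 61, 71, 72, 76, 76, 77, 82]
Median: 71.5
Mode: 76 (2 times)
Range: 82 - 37 = 45
Min: 37, Max: 82

mean=63.5, median=71.5, mode=76, range=45


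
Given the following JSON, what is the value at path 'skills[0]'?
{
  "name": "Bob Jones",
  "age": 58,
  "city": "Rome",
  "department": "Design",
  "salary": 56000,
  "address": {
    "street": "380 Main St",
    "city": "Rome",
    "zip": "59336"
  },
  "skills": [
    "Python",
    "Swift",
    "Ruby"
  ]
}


Query: skills[0]
Path: skills -> first element
Value: Python

Python


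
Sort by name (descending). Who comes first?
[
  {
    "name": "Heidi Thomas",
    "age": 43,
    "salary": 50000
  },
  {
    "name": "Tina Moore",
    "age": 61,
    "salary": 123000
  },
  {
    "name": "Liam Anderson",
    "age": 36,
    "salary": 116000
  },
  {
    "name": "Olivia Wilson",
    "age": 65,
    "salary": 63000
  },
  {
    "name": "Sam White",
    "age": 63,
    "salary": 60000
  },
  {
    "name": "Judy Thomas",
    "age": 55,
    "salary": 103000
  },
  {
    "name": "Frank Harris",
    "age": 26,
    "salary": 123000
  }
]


Sort by: name (descending)

Sorted order:
  1. Tina Moore (name = Tina Moore)
  2. Sam White (name = Sam White)
  3. Olivia Wilson (name = Olivia Wilson)
  4. Liam Anderson (name = Liam Anderson)
  5. Judy Thomas (name = Judy Thomas)
  6. Heidi Thomas (name = Heidi Thomas)
  7. Frank Harris (name = Frank Harris)

First: Tina Moore

Tina Moore


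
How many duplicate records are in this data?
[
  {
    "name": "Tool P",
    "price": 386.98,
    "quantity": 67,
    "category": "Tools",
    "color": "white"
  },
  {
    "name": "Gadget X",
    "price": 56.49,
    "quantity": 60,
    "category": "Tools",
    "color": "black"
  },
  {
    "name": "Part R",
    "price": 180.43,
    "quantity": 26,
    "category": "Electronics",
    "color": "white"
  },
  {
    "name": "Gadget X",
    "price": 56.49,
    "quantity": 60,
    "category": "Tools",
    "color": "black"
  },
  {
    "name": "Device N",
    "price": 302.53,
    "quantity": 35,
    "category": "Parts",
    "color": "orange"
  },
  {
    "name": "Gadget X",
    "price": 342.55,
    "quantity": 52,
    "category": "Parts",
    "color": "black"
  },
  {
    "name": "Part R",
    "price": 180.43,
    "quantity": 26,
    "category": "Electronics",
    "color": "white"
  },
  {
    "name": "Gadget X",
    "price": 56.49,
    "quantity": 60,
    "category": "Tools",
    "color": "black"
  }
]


Checking 8 records for duplicates:

  Row 1: Tool P ($386.98, qty 67)
  Row 2: Gadget X ($56.49, qty 60)
  Row 3: Part R ($180.43, qty 26)
  Row 4: Gadget X ($56.49, qty 60) <-- DUPLICATE
  Row 5: Device N ($302.53, qty 35)
  Row 6: Gadget X ($342.55, qty 52)
  Row 7: Part R ($180.43, qty 26) <-- DUPLICATE
  Row 8: Gadget X ($56.49, qty 60) <-- DUPLICATE

Duplicates found: 3
Unique records: 5

3 duplicates, 5 unique


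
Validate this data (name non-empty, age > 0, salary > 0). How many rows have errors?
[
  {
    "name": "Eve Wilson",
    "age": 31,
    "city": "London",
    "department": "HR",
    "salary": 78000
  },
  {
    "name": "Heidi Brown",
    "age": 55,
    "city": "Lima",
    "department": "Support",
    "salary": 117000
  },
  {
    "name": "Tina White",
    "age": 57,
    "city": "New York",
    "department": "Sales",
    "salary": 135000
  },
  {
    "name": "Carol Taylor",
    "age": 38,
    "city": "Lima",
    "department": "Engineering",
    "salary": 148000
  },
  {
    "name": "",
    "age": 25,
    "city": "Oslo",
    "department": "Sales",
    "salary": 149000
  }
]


Validating 5 records:
Rules: name non-empty, age > 0, salary > 0

  Row 1 (Eve Wilson): OK
  Row 2 (Heidi Brown): OK
  Row 3 (Tina White): OK
  Row 4 (Carol Taylor): OK
  Row 5 (???): empty name

Total errors: 1

1 errors


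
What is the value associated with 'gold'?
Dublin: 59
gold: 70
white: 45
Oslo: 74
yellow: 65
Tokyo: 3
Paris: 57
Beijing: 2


Looking up key 'gold'
Value: 70

70


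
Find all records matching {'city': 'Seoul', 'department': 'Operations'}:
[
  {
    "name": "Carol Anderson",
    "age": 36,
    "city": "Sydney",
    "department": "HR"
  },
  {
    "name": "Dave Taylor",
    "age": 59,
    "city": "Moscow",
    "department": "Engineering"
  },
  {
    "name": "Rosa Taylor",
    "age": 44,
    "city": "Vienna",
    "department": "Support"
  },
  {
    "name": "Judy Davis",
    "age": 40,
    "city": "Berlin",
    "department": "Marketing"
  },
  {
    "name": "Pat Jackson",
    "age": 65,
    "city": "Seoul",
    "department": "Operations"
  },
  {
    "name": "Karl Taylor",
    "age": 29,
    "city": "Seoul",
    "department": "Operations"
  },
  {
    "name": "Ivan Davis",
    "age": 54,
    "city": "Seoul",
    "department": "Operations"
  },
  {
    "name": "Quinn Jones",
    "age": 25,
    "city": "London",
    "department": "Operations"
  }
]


Search criteria: {'city': 'Seoul', 'department': 'Operations'}

Checking 8 records:
  Carol Anderson: {city: Sydney, department: HR}
  Dave Taylor: {city: Moscow, department: Engineering}
  Rosa Taylor: {city: Vienna, department: Support}
  Judy Davis: {city: Berlin, department: Marketing}
  Pat Jackson: {city: Seoul, department: Operations} <-- MATCH
  Karl Taylor: {city: Seoul, department: Operations} <-- MATCH
  Ivan Davis: {city: Seoul, department: Operations} <-- MATCH
  Quinn Jones: {city: London, department: Operations}

Matches: ["Pat Jackson", "Karl Taylor", "Ivan Davis"]

["Pat Jackson", "Karl Taylor", "Ivan Davis"]


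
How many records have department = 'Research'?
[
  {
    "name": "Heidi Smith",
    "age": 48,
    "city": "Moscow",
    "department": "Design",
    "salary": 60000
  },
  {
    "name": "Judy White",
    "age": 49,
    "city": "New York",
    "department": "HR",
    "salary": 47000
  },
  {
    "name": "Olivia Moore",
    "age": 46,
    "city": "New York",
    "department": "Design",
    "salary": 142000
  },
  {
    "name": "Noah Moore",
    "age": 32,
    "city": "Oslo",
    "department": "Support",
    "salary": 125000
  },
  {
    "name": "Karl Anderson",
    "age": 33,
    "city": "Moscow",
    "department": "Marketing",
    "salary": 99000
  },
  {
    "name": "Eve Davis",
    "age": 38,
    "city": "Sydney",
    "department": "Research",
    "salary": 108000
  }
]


Data: 6 records
Condition: department = 'Research'

Checking each record:
  Heidi Smith: Design
  Judy White: HR
  Olivia Moore: Design
  Noah Moore: Support
  Karl Anderson: Marketing
  Eve Davis: Research MATCH

Count: 1

1


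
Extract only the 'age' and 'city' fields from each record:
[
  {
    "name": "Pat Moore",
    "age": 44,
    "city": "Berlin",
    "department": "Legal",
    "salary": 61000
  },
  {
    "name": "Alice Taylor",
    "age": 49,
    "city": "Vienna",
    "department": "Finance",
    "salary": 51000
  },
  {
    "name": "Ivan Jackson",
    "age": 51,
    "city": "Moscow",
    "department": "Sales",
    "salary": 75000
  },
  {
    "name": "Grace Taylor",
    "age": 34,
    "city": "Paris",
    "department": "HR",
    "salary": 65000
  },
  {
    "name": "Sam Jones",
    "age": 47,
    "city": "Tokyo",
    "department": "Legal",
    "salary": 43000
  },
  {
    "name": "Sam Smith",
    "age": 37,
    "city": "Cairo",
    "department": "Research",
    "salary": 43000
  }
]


Original: 6 records with fields: name, age, city, department, salary
Keep: ['age', 'city']
Drop: ['name', 'department', 'salary']
Result: 6 records, 2 fields each

[
  {
    "age": 44,
    "city": "Berlin"
  },
  {
    "age": 49,
    "city": "Vienna"
  },
  {
    "age": 51,
    "city": "Moscow"
  },
  {
    "age": 34,
    "city": "Paris"
  },
  {
    "age": 47,
    "city": "Tokyo"
  },
  {
    "age": 37,
    "city": "Cairo"
  }
]


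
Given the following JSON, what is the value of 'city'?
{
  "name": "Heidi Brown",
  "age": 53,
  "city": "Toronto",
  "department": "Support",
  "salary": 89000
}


Looking up field 'city'
Value: Toronto

Toronto


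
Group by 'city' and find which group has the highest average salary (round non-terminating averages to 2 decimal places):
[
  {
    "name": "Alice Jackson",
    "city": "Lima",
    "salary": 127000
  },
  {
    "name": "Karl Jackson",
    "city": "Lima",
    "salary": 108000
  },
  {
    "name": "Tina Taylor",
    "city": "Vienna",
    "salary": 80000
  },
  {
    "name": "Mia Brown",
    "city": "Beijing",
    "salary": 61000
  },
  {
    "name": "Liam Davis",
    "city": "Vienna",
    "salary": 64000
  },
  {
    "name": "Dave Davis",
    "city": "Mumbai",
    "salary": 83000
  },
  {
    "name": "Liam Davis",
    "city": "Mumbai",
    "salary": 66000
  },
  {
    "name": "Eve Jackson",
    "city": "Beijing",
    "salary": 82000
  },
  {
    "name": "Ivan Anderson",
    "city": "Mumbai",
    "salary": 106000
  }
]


Group by: city

Groups:
  Beijing: 2 people, avg salary = 143000/2 = $71500
  Lima: 2 people, avg salary = 235000/2 = $117500
  Mumbai: 3 people, avg salary = 255000/3 = $85000
  Vienna: 2 people, avg salary = 144000/2 = $72000

Highest average salary: Lima ($117500)

Lima ($117500)


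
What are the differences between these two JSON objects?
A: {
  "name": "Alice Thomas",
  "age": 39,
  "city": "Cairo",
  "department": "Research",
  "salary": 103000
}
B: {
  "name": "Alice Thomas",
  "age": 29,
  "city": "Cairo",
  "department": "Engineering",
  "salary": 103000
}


Comparing each field (in key order):
  name: same
  age: DIFFERENT
  city: same
  department: DIFFERENT
  salary: same
Differences:
  age: 39 -> 29
  department: Research -> Engineering

2 field(s) changed

2 changes: age, department


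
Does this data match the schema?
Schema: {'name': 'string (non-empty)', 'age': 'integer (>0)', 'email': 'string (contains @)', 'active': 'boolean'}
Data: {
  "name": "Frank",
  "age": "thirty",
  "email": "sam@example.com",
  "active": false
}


Validating each field against schema:
  name: OK (non-empty string)
  age: FAIL ("thirty" is not an integer)
  email: OK (string with @)
  active: OK (boolean)

Result: INVALID (1 error: age)

INVALID (1 error: age)


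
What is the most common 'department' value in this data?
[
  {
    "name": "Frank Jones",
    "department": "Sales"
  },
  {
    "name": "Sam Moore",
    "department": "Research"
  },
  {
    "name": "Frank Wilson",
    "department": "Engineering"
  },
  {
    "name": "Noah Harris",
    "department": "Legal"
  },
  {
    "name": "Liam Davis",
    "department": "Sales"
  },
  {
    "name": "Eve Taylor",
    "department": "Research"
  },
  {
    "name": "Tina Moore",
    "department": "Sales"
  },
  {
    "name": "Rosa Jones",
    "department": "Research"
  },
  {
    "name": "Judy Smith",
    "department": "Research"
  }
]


Counting 'department' values across 9 records:

  Research: 4 ####
  Sales: 3 ###
  Engineering: 1 #
  Legal: 1 #

Most common: Research (4 times)

Research (4 times)


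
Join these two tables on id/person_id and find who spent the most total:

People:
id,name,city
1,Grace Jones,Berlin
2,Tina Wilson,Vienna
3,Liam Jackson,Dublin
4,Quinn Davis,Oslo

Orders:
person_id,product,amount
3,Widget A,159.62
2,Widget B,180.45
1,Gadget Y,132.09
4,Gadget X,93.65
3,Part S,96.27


Join on: people.id = orders.person_id

Joined rows:
  Liam Jackson (Dublin) bought Widget A for $159.62
  Tina Wilson (Vienna) bought Widget B for $180.45
  Grace Jones (Berlin) bought Gadget Y for $132.09
  Quinn Davis (Oslo) bought Gadget X for $93.65
  Liam Jackson (Dublin) bought Part S for $96.27

Total per person:
  Liam Jackson: $255.89
  Tina Wilson: $180.45
  Grace Jones: $132.09
  Quinn Davis: $93.65

Top spender: Liam Jackson ($255.89)

Liam Jackson ($255.89)


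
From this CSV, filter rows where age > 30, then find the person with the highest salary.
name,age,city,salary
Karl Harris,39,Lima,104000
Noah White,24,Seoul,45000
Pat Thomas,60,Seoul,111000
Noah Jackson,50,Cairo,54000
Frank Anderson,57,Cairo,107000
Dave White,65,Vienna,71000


Filter: age > 30
Sort by: salary (descending)

Filtered records (5):
  Pat Thomas, age 60, salary $111000
  Frank Anderson, age 57, salary $107000
  Karl Harris, age 39, salary $104000
  Dave White, age 65, salary $71000
  Noah Jackson, age 50, salary $54000

Highest salary: Pat Thomas ($111000)

Pat Thomas


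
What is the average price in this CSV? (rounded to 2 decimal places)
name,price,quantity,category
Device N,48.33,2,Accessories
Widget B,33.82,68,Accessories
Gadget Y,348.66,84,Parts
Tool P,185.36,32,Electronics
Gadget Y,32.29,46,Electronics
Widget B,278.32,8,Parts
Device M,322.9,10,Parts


Computing average price:
Values: [48.33, 33.82, 348.66, 185.36, 32.29, 278.32, 322.9]
Sum = 1249.68
Count = 7
Average = 1249.68/7 ≈ 178.53 (rounded to 2 decimal places)

178.53


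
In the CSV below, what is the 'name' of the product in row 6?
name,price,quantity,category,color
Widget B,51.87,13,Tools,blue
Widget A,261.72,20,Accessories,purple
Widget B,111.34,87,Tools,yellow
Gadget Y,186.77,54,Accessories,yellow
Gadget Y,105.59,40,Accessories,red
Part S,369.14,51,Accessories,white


Query: Row 6 ('Part S'), column 'name'
Value: Part S

Part S


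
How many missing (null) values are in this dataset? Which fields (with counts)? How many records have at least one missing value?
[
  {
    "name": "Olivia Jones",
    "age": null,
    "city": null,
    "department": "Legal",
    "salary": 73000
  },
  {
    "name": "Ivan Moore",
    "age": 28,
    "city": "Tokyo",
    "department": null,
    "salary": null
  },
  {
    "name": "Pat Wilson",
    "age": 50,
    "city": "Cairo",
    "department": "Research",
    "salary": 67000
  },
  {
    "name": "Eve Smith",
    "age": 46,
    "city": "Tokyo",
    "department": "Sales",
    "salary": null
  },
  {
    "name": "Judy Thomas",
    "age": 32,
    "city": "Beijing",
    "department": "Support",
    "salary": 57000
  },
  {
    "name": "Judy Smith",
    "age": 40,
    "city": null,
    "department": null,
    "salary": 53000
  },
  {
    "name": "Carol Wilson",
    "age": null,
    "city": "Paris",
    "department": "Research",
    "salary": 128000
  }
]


Checking for missing (null) values in 7 records:

  Olivia Jones: age, city
  Ivan Moore: department, salary
  Pat Wilson: complete
  Eve Smith: salary
  Judy Thomas: complete
  Judy Smith: city, department
  Carol Wilson: age

Per field:
  name: 0 missing
  age: 2 missing
  city: 2 missing
  department: 2 missing
  salary: 2 missing

Total missing values: 8
Records with any missing: 5

8 missing values (age: 2, city: 2, department: 2, salary: 2); 5 incomplete records


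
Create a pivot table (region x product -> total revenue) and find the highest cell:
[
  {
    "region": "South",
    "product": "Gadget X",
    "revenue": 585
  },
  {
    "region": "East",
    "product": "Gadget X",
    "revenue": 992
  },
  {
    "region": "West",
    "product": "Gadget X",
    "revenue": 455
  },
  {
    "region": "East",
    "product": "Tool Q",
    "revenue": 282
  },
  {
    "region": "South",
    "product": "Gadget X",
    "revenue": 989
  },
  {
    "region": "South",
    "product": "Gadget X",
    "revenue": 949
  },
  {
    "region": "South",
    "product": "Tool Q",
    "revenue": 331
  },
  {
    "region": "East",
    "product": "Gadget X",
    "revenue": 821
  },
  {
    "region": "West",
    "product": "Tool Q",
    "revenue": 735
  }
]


Pivot: region (rows) x product (columns) -> total revenue

     Gadget X      Tool Q      
East          1813           282  
South         2523           331  
West           455           735  

Highest: South / Gadget X = $2523

South / Gadget X = $2523


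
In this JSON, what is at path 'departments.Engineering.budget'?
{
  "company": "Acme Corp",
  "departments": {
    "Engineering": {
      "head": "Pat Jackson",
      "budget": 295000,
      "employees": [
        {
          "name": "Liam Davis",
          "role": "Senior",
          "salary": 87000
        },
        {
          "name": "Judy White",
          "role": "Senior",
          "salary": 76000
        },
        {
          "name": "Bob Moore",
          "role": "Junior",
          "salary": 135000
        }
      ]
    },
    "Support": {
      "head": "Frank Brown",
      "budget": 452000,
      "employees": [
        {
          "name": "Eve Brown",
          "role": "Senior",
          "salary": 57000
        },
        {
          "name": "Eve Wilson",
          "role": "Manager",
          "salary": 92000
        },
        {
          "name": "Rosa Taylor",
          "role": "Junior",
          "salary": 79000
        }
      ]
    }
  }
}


Path: departments.Engineering.budget

Navigate:
  -> departments
  -> Engineering
  -> budget = 295000

295000


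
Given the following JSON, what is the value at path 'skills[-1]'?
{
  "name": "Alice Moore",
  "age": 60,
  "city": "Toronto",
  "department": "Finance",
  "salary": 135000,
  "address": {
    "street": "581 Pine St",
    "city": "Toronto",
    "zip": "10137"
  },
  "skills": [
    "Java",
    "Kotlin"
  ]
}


Query: skills[-1]
Path: skills -> last element
Value: Kotlin

Kotlin


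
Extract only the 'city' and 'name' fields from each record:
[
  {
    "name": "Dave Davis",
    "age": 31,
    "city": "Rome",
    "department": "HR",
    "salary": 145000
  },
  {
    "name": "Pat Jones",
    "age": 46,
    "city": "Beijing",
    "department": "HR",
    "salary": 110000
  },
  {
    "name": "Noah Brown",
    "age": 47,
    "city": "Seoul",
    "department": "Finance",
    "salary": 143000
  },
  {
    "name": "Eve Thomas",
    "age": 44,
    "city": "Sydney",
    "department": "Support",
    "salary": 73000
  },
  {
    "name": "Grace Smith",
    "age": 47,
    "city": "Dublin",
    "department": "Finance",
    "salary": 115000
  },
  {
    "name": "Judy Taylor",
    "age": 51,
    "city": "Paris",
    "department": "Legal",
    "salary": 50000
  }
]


Original: 6 records with fields: name, age, city, department, salary
Keep: ['city', 'name']
Drop: ['age', 'department', 'salary']
Result: 6 records, 2 fields each

[
  {
    "city": "Rome",
    "name": "Dave Davis"
  },
  {
    "city": "Beijing",
    "name": "Pat Jones"
  },
  {
    "city": "Seoul",
    "name": "Noah Brown"
  },
  {
    "city": "Sydney",
    "name": "Eve Thomas"
  },
  {
    "city": "Dublin",
    "name": "Grace Smith"
  },
  {
    "city": "Paris",
    "name": "Judy Taylor"
  }
]


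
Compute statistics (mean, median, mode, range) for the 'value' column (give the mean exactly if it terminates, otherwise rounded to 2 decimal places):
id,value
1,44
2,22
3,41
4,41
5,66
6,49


Data: [44, 22, 41, 41, 66, 49]
Count: 6
Sum: 263
Mean: 263/6 ≈ 43.83 (rounded to 2 decimal places)
Sorted: [22, 41, 41, 44, 49, 66]
Median: 42.5
Mode: 41 (2 times)
Range: 66 - 22 = 44
Min: 22, Max: 66

mean≈43.83, median=42.5, mode=41, range=44


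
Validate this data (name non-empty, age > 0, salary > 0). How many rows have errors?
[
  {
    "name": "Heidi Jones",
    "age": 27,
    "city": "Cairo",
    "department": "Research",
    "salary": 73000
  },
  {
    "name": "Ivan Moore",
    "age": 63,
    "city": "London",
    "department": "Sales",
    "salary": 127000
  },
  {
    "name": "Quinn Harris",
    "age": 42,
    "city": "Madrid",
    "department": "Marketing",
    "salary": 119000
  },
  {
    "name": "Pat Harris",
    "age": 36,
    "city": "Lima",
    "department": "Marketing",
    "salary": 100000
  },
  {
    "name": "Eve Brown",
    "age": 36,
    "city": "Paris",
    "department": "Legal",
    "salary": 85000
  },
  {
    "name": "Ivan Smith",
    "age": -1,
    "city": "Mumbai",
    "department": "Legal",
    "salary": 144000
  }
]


Validating 6 records:
Rules: name non-empty, age > 0, salary > 0

  Row 1 (Heidi Jones): OK
  Row 2 (Ivan Moore): OK
  Row 3 (Quinn Harris): OK
  Row 4 (Pat Harris): OK
  Row 5 (Eve Brown): OK
  Row 6 (Ivan Smith): negative age: -1

Total errors: 1

1 errors


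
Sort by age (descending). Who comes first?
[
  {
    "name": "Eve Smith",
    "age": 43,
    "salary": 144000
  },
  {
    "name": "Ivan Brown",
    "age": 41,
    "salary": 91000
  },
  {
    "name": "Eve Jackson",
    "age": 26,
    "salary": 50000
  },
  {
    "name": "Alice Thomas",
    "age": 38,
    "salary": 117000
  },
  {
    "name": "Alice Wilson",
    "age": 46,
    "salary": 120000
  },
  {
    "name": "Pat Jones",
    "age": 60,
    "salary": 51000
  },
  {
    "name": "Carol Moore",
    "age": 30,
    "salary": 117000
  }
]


Sort by: age (descending)

Sorted order:
  1. Pat Jones (age = 60)
  2. Alice Wilson (age = 46)
  3. Eve Smith (age = 43)
  4. Ivan Brown (age = 41)
  5. Alice Thomas (age = 38)
  6. Carol Moore (age = 30)
  7. Eve Jackson (age = 26)

First: Pat Jones

Pat Jones


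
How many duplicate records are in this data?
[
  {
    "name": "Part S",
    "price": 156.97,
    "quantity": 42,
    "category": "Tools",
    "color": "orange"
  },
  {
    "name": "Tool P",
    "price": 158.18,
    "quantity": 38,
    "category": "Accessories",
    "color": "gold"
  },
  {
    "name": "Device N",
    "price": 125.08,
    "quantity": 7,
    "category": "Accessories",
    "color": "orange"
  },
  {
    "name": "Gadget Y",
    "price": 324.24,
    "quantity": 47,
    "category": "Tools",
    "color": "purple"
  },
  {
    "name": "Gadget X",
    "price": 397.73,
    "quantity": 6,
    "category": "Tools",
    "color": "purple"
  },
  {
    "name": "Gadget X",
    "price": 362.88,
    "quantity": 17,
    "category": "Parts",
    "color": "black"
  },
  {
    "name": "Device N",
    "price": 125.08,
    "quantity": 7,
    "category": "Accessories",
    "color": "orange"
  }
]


Checking 7 records for duplicates:

  Row 1: Part S ($156.97, qty 42)
  Row 2: Tool P ($158.18, qty 38)
  Row 3: Device N ($125.08, qty 7)
  Row 4: Gadget Y ($324.24, qty 47)
  Row 5: Gadget X ($397.73, qty 6)
  Row 6: Gadget X ($362.88, qty 17)
  Row 7: Device N ($125.08, qty 7) <-- DUPLICATE

Duplicates found: 1
Unique records: 6

1 duplicates, 6 unique


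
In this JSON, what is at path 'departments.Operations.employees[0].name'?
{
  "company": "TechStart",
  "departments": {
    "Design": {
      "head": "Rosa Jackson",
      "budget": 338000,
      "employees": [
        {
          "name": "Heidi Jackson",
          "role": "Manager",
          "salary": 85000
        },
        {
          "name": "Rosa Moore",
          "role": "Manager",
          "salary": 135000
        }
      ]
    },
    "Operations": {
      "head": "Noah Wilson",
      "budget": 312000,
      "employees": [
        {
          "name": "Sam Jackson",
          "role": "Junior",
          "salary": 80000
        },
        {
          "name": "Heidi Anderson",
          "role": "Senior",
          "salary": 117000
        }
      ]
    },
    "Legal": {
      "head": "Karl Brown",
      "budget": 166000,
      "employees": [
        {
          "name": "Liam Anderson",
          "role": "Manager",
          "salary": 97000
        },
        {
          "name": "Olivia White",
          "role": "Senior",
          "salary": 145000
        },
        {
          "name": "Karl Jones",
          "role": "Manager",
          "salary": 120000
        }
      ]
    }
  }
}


Path: departments.Operations.employees[0].name

Navigate:
  -> departments
  -> Operations
  -> employees[0].name = 'Sam Jackson'

Sam Jackson


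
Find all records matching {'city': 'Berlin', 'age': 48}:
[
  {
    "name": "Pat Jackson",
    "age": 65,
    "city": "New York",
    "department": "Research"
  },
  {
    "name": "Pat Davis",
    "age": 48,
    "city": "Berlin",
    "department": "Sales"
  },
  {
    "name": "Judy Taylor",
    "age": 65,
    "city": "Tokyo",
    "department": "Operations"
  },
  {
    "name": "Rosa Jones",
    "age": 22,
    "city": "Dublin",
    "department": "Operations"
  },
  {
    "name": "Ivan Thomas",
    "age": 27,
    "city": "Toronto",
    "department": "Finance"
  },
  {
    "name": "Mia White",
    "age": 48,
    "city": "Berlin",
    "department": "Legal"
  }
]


Search criteria: {'city': 'Berlin', 'age': 48}

Checking 6 records:
  Pat Jackson: {city: New York, age: 65}
  Pat Davis: {city: Berlin, age: 48} <-- MATCH
  Judy Taylor: {city: Tokyo, age: 65}
  Rosa Jones: {city: Dublin, age: 22}
  Ivan Thomas: {city: Toronto, age: 27}
  Mia White: {city: Berlin, age: 48} <-- MATCH

Matches: ["Pat Davis", "Mia White"]

["Pat Davis", "Mia White"]


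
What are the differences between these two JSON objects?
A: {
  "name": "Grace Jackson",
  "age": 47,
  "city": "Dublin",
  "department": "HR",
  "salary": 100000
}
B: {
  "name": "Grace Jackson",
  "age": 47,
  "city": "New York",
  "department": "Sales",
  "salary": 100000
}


Comparing each field (in key order):
  name: same
  age: same
  city: DIFFERENT
  department: DIFFERENT
  salary: same
Differences:
  city: Dublin -> New York
  department: HR -> Sales

2 field(s) changed

2 changes: city, department


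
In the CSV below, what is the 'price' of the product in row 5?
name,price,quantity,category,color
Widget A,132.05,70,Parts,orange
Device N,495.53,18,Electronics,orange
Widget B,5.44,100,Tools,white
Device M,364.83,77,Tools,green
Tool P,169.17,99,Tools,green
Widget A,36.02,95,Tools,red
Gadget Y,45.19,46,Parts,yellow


Query: Row 5 ('Tool P'), column 'price'
Value: 169.17

169.17


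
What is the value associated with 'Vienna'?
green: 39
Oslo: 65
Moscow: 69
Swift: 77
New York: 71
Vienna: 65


Looking up key 'Vienna'
Value: 65

65


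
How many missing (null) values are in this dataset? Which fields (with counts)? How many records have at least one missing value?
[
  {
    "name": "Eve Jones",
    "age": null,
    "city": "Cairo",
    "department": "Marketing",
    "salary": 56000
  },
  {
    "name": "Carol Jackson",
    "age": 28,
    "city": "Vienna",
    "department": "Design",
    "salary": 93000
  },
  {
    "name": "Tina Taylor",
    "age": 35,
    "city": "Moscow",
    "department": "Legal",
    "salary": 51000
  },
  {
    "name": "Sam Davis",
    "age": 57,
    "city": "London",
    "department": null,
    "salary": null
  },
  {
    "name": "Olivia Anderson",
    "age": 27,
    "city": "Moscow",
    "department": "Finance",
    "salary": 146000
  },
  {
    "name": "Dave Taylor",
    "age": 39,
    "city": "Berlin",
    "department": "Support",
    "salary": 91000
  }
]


Checking for missing (null) values in 6 records:

  Eve Jones: age
  Carol Jackson: complete
  Tina Taylor: complete
  Sam Davis: department, salary
  Olivia Anderson: complete
  Dave Taylor: complete

Per field:
  name: 0 missing
  age: 1 missing
  city: 0 missing
  department: 1 missing
  salary: 1 missing

Total missing values: 3
Records with any missing: 2

3 missing values (age: 1, department: 1, salary: 1); 2 incomplete records


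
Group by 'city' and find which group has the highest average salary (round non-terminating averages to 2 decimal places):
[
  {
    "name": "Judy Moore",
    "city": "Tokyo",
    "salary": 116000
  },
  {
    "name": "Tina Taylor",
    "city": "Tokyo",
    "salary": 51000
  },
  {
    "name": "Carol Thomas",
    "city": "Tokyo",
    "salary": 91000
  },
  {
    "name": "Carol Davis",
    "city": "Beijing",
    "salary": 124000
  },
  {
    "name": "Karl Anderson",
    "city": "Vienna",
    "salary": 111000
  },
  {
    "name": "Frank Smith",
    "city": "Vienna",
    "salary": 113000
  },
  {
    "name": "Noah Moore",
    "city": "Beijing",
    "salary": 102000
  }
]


Group by: city

Groups:
  Beijing: 2 people, avg salary = 226000/2 = $113000
  Tokyo: 3 people, avg salary = 258000/3 = $86000
  Vienna: 2 people, avg salary = 224000/2 = $112000

Highest average salary: Beijing ($113000)

Beijing ($113000)


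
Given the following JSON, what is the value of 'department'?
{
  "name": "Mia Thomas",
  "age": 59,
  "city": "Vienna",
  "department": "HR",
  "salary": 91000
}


Looking up field 'department'
Value: HR

HR


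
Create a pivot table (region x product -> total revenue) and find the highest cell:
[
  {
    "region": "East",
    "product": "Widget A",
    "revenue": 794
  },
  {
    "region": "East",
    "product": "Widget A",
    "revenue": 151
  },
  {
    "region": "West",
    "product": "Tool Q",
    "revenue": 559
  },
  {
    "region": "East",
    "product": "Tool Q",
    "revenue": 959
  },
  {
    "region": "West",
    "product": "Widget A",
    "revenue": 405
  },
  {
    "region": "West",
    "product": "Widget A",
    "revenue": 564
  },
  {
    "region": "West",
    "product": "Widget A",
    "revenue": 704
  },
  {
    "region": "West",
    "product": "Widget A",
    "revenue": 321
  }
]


Pivot: region (rows) x product (columns) -> total revenue

     Tool Q        Widget A    
East           959           945  
West           559          1994  

Highest: West / Widget A = $1994

West / Widget A = $1994


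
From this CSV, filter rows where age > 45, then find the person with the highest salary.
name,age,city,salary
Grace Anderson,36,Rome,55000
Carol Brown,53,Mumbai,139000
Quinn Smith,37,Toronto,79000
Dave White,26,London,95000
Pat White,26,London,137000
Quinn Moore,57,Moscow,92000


Filter: age > 45
Sort by: salary (descending)

Filtered records (2):
  Carol Brown, age 53, salary $139000
  Quinn Moore, age 57, salary $92000

Highest salary: Carol Brown ($139000)

Carol Brown


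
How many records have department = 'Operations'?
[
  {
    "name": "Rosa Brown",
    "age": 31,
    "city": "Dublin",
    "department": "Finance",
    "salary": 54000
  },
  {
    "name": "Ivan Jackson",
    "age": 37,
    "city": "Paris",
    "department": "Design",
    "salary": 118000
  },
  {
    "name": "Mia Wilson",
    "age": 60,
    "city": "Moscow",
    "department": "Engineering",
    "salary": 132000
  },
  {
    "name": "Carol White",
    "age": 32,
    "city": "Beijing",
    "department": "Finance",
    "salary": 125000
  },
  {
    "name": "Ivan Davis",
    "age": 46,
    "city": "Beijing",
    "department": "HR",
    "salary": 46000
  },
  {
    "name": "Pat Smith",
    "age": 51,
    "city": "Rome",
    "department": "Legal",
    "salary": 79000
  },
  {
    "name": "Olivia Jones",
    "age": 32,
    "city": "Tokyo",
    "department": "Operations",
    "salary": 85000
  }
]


Data: 7 records
Condition: department = 'Operations'

Checking each record:
  Rosa Brown: Finance
  Ivan Jackson: Design
  Mia Wilson: Engineering
  Carol White: Finance
  Ivan Davis: HR
  Pat Smith: Legal
  Olivia Jones: Operations MATCH

Count: 1

1


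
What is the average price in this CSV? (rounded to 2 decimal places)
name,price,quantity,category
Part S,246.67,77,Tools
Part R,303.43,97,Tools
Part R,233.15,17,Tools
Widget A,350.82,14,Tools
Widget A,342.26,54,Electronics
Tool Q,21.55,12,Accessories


Computing average price:
Values: [246.67, 303.43, 233.15, 350.82, 342.26, 21.55]
Sum = 1497.88
Count = 6
Average = 1497.88/6 ≈ 249.65 (rounded to 2 decimal places)

249.65


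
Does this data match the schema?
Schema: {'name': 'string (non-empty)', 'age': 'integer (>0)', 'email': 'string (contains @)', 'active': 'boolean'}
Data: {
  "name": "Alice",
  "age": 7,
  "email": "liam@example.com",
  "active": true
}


Validating each field against schema:
  name: OK (non-empty string)
  age: OK (positive integer)
  email: OK (string with @)
  active: OK (boolean)

Result: VALID

VALID


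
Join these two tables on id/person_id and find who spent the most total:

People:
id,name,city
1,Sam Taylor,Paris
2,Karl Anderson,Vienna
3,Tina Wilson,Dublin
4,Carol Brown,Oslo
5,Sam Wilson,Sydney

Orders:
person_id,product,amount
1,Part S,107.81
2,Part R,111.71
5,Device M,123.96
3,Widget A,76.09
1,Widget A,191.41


Join on: people.id = orders.person_id

Joined rows:
  Sam Taylor (Paris) bought Part S for $107.81
  Karl Anderson (Vienna) bought Part R for $111.71
  Sam Wilson (Sydney) bought Device M for $123.96
  Tina Wilson (Dublin) bought Widget A for $76.09
  Sam Taylor (Paris) bought Widget A for $191.41

Total per person:
  Sam Taylor: $299.22
  Sam Wilson: $123.96
  Karl Anderson: $111.71
  Tina Wilson: $76.09

Top spender: Sam Taylor ($299.22)

Sam Taylor ($299.22)


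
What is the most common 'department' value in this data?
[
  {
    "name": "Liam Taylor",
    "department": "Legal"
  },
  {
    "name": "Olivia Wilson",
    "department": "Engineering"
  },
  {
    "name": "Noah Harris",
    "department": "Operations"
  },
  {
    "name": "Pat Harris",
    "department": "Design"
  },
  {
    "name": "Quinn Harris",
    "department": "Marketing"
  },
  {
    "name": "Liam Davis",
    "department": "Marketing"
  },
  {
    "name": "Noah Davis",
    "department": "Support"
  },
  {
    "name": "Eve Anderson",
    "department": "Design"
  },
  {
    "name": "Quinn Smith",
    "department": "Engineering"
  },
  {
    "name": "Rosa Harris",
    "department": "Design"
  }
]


Counting 'department' values across 10 records:

  Design: 3 ###
  Engineering: 2 ##
  Marketing: 2 ##
  Legal: 1 #
  Operations: 1 #
  Support: 1 #

Most common: Design (3 times)

Design (3 times)


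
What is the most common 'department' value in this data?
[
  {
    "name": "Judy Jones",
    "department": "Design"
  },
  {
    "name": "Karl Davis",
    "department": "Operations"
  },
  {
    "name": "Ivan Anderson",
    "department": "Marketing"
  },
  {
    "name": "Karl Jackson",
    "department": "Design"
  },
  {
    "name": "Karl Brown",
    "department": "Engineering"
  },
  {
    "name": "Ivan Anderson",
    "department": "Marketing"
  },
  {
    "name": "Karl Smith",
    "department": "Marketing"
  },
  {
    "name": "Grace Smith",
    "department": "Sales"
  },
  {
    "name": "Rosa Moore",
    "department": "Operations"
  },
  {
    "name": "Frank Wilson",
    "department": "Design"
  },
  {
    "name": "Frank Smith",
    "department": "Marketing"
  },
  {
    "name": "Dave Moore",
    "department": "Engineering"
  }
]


Counting 'department' values across 12 records:

  Marketing: 4 ####
  Design: 3 ###
  Operations: 2 ##
  Engineering: 2 ##
  Sales: 1 #

Most common: Marketing (4 times)

Marketing (4 times)


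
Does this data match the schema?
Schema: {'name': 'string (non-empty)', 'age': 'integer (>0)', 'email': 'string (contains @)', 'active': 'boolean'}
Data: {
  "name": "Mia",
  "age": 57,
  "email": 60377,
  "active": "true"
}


Validating each field against schema:
  name: OK (non-empty string)
  age: OK (positive integer)
  email: FAIL (60377 is not a string)
  active: FAIL ("true" is not a boolean)

Result: INVALID (2 errors: email, active)

INVALID (2 errors: email, active)


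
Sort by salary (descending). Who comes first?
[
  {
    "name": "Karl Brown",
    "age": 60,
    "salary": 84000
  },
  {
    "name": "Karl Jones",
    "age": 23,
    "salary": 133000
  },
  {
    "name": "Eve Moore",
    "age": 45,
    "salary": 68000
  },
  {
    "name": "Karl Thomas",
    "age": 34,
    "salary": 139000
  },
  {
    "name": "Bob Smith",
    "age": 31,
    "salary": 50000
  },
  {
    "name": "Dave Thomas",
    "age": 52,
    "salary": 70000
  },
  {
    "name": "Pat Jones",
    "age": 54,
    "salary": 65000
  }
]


Sort by: salary (descending)

Sorted order:
  1. Karl Thomas (salary = 139000)
  2. Karl Jones (salary = 133000)
  3. Karl Brown (salary = 84000)
  4. Dave Thomas (salary = 70000)
  5. Eve Moore (salary = 68000)
  6. Pat Jones (salary = 65000)
  7. Bob Smith (salary = 50000)

First: Karl Thomas

Karl Thomas


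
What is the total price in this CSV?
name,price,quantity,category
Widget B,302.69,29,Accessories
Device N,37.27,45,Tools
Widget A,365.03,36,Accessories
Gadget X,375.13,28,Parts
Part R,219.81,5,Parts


Computing total price:
Values: [302.69, 37.27, 365.03, 375.13, 219.81]
Sum = 1299.93

1299.93


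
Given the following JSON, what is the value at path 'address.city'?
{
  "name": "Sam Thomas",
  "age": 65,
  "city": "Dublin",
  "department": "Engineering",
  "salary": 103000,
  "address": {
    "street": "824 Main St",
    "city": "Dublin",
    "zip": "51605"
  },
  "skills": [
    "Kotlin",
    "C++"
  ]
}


Query: address.city
Path: address -> city
Value: Dublin

Dublin


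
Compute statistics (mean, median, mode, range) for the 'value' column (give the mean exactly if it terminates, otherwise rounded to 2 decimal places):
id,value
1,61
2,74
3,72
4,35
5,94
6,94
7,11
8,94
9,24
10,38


Data: [61, 74, 72, 35, 94, 94, 11, 94, 24, 38]
Count: 10
Sum: 597
Mean: 597/10 = 59.7
Sorted: [11, 24, 35, 38, 61, 72, 74, 94, 94, 94]
Median: 66.5
Mode: 94 (3 times)
Range: 94 - 11 = 83
Min: 11, Max: 94

mean=59.7, median=66.5, mode=94, range=83


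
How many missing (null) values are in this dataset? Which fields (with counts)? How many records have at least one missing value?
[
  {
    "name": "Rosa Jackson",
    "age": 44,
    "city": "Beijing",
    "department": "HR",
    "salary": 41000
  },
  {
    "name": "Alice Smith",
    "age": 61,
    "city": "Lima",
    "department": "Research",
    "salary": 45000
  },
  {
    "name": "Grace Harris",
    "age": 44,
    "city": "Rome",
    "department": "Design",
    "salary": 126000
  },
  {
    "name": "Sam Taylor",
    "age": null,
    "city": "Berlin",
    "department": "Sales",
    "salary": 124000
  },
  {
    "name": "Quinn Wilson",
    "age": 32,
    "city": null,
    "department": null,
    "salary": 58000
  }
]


Checking for missing (null) values in 5 records:

  Rosa Jackson: complete
  Alice Smith: complete
  Grace Harris: complete
  Sam Taylor: age
  Quinn Wilson: city, department

Per field:
  name: 0 missing
  age: 1 missing
  city: 1 missing
  department: 1 missing
  salary: 0 missing

Total missing values: 3
Records with any missing: 2

3 missing values (age: 1, city: 1, department: 1); 2 incomplete records


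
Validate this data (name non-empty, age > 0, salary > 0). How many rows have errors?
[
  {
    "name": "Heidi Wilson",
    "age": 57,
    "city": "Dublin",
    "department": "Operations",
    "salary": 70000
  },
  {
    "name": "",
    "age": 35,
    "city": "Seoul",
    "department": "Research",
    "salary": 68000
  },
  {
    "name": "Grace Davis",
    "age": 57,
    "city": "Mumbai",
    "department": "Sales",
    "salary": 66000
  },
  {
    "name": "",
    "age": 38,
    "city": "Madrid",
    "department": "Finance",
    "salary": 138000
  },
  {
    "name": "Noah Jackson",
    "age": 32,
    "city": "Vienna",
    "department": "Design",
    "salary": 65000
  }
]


Validating 5 records:
Rules: name non-empty, age > 0, salary > 0

  Row 1 (Heidi Wilson): OK
  Row 2 (???): empty name
  Row 3 (Grace Davis): OK
  Row 4 (???): empty name
  Row 5 (Noah Jackson): OK

Total errors: 2

2 errors
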